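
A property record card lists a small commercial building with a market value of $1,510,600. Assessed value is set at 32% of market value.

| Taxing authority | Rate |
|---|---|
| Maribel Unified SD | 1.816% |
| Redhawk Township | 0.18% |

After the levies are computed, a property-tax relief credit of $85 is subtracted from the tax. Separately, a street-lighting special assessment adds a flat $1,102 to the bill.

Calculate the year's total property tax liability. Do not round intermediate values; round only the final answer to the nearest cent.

$10,665.50

Assessed value = $1,510,600 × 0.32 = $483,392
Maribel Unified SD: $483,392 × 0.01816 = $8,778.39872
Redhawk Township: $483,392 × 0.0018 = $870.1056
Levies subtotal = $9,648.50432
After credit = $9,648.50432 − $85 = $9,563.50432
Total = $9,563.50432 + $1,102 = $10,665.50432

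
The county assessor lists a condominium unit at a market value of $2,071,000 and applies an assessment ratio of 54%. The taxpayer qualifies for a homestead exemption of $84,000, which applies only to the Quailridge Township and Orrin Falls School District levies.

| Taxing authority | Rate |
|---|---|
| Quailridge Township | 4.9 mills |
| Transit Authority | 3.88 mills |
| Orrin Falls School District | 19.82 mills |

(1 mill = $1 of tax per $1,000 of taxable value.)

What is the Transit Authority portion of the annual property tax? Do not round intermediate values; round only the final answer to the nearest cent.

Assessed value = $2,071,000 × 0.54 = $1,118,340
Transit Authority taxable value = $1,118,340 (exemption does not apply)
Transit Authority levy = $1,118,340 × 0.00388 = $4,339.1592

$4,339.16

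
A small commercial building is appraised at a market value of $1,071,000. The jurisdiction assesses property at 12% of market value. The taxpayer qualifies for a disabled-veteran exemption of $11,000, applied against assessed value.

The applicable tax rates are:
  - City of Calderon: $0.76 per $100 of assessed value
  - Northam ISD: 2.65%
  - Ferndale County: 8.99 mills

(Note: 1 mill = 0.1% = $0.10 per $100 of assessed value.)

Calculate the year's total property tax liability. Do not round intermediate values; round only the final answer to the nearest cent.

Assessed value = $1,071,000 × 0.12 = $128,520
Taxable value = $128,520 − $11,000 = $117,520
City of Calderon: $117,520 × 0.0076 = $893.152
Northam ISD: $117,520 × 0.0265 = $3,114.28
Ferndale County: $117,520 × 0.00899 = $1,056.5048
Total = $5,063.9368

$5,063.94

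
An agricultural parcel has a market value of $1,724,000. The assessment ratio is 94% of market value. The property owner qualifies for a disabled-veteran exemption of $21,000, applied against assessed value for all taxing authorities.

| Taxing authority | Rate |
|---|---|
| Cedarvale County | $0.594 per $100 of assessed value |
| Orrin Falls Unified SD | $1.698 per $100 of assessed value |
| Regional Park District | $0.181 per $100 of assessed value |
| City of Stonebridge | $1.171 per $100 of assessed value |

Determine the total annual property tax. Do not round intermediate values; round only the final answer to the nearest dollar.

Assessed value = $1,724,000 × 0.94 = $1,620,560
Taxable value = $1,620,560 − $21,000 = $1,599,560
Cedarvale County: $1,599,560 × 0.00594 = $9,501.3864
Orrin Falls Unified SD: $1,599,560 × 0.01698 = $27,160.5288
Regional Park District: $1,599,560 × 0.00181 = $2,895.2036
City of Stonebridge: $1,599,560 × 0.01171 = $18,730.8476
Total = $9,501.3864 + $27,160.5288 + $2,895.2036 + $18,730.8476 = $58,287.9664

$58,288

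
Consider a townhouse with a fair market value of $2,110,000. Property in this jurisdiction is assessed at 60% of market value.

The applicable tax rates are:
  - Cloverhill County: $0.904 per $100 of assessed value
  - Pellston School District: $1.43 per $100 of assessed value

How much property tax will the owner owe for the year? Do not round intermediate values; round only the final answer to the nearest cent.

Assessed value = $2,110,000 × 0.6 = $1,266,000
Cloverhill County: $1,266,000 × 0.00904 = $11,444.64
Pellston School District: $1,266,000 × 0.0143 = $18,103.8
Total = $11,444.64 + $18,103.8 = $29,548.44

$29,548.44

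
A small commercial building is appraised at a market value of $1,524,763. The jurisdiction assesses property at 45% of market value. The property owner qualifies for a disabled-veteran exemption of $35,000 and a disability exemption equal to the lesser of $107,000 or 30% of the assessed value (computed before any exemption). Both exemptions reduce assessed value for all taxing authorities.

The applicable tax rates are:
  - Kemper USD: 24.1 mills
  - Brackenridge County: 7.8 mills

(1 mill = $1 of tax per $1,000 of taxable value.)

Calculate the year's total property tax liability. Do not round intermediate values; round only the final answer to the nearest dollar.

$17,358

Assessed value = $1,524,763 × 0.45 = $686,143.35
Disability exemption = min($107,000, 30% × $686,143.35) = min($107,000, $205,843.005) = $107,000 (dollar cap binds)
Taxable value = $686,143.35 − $35,000 − $107,000 = $544,143.35
Kemper USD: $544,143.35 × 0.0241 = $13,113.854735
Brackenridge County: $544,143.35 × 0.0078 = $4,244.31813
Total = $17,358.172865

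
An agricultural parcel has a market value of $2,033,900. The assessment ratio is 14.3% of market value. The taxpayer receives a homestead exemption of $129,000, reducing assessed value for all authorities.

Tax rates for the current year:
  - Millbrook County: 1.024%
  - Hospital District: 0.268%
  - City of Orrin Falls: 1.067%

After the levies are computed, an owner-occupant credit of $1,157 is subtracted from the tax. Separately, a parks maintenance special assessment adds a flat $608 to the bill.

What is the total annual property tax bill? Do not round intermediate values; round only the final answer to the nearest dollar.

Assessed value = $2,033,900 × 0.143 = $290,847.7
Taxable value = $290,847.7 − $129,000 = $161,847.7
Millbrook County: $161,847.7 × 0.01024 = $1,657.320448
Hospital District: $161,847.7 × 0.00268 = $433.751836
City of Orrin Falls: $161,847.7 × 0.01067 = $1,726.914959
Levies subtotal = $3,817.987243
After credit = $3,817.987243 − $1,157 = $2,660.987243
Total = $2,660.987243 + $608 = $3,268.987243

$3,269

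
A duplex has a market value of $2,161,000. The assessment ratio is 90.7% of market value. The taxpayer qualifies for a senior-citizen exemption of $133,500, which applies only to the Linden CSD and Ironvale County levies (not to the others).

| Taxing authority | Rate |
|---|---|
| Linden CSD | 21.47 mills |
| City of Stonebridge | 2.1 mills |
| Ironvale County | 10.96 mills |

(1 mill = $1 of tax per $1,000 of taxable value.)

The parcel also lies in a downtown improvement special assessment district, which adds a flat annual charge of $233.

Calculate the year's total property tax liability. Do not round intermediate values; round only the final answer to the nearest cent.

Assessed value = $2,161,000 × 0.907 = $1,960,027
Linden CSD: ($1,960,027 − $133,500) × 0.02147 = $1,826,527 × 0.02147 = $39,215.53469
City of Stonebridge: $1,960,027 × 0.0021 = $4,116.0567
Ironvale County: ($1,960,027 − $133,500) × 0.01096 = $1,826,527 × 0.01096 = $20,018.73592
Levies subtotal = $63,350.32731
Total = $63,350.32731 + $233 = $63,583.32731

$63,583.33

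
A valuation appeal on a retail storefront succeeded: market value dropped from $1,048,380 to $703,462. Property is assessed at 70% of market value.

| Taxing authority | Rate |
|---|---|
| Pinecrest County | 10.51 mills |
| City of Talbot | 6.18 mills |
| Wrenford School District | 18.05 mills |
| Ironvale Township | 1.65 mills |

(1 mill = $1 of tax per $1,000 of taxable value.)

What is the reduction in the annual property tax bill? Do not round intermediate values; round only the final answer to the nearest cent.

$8,786.10

Old assessed value = $1,048,380 × 0.7 = $733,866
New assessed value = $703,462 × 0.7 = $492,423.4
Combined rate = 0.01051 + 0.00618 + 0.01805 + 0.00165 = 0.03639
Old tax = $733,866 × 0.03639 = $26,705.38374
New tax = $492,423.4 × 0.03639 = $17,919.287526
Reduction = $26,705.38374 − $17,919.287526 = $8,786.096214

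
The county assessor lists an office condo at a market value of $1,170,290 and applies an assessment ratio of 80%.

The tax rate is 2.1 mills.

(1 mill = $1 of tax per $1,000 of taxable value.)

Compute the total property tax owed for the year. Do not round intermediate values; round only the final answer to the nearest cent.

$1,966.09

Assessed value = $1,170,290 × 0.8 = $936,232
Tax = $936,232 × 0.0021 = $1,966.0872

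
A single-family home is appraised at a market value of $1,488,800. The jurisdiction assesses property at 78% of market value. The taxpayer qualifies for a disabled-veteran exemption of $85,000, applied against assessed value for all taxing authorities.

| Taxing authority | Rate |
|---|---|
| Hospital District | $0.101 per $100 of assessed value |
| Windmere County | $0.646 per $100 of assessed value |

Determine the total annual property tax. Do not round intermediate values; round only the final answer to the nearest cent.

$8,039.69

Assessed value = $1,488,800 × 0.78 = $1,161,264
Taxable value = $1,161,264 − $85,000 = $1,076,264
Hospital District: $1,076,264 × 0.00101 = $1,087.02664
Windmere County: $1,076,264 × 0.00646 = $6,952.66544
Total = $1,087.02664 + $6,952.66544 = $8,039.69208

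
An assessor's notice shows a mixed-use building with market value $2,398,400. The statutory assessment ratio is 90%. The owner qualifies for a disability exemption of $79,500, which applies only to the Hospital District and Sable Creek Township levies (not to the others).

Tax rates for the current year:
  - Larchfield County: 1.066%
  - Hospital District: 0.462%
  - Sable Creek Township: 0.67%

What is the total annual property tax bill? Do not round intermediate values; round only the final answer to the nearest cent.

$46,545.21

Assessed value = $2,398,400 × 0.9 = $2,158,560
Larchfield County: $2,158,560 × 0.01066 = $23,010.2496
Hospital District: ($2,158,560 − $79,500) × 0.00462 = $2,079,060 × 0.00462 = $9,605.2572
Sable Creek Township: ($2,158,560 − $79,500) × 0.0067 = $2,079,060 × 0.0067 = $13,929.702
Total = $46,545.2088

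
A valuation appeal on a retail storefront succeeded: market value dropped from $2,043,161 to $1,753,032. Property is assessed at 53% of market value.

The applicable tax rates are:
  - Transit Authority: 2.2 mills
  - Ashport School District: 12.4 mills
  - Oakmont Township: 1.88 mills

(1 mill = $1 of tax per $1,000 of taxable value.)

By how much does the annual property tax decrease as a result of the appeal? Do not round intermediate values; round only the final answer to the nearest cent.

$2,534.10

Old assessed value = $2,043,161 × 0.53 = $1,082,875.33
New assessed value = $1,753,032 × 0.53 = $929,106.96
Combined rate = 0.0022 + 0.0124 + 0.00188 = 0.01648
Old tax = $1,082,875.33 × 0.01648 = $17,845.7854384
New tax = $929,106.96 × 0.01648 = $15,311.6827008
Reduction = $17,845.7854384 − $15,311.6827008 = $2,534.1027376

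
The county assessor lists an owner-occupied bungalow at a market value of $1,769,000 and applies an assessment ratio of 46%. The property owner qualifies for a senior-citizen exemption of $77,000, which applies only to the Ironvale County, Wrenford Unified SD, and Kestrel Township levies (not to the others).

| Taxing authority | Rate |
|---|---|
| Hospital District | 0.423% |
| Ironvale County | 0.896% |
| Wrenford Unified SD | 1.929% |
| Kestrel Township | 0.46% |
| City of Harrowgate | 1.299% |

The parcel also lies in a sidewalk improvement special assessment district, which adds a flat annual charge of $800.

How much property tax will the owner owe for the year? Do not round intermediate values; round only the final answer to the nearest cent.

$39,014.51

Assessed value = $1,769,000 × 0.46 = $813,740
Hospital District: $813,740 × 0.00423 = $3,442.1202
Ironvale County: ($813,740 − $77,000) × 0.00896 = $736,740 × 0.00896 = $6,601.1904
Wrenford Unified SD: ($813,740 − $77,000) × 0.01929 = $736,740 × 0.01929 = $14,211.7146
Kestrel Township: ($813,740 − $77,000) × 0.0046 = $736,740 × 0.0046 = $3,389.004
City of Harrowgate: $813,740 × 0.01299 = $10,570.4826
Levies subtotal = $38,214.5118
Total = $38,214.5118 + $800 = $39,014.5118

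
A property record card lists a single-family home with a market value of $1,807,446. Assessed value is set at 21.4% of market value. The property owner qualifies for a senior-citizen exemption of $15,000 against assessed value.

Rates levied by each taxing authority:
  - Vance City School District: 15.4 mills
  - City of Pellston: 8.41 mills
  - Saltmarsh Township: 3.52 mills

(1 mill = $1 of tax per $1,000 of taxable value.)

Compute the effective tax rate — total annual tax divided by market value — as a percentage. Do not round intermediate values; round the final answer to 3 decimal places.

Assessed value = $1,807,446 × 0.214 = $386,793.444
Taxable value = $386,793.444 − $15,000 = $371,793.444
Vance City School District: $371,793.444 × 0.0154 = $5,725.6190376
City of Pellston: $371,793.444 × 0.00841 = $3,126.78286404
Saltmarsh Township: $371,793.444 × 0.00352 = $1,308.71292288
Total tax = $10,161.11482452
Effective rate = $10,161.11482452 ÷ $1,807,446 = 0.562% of market value

0.562%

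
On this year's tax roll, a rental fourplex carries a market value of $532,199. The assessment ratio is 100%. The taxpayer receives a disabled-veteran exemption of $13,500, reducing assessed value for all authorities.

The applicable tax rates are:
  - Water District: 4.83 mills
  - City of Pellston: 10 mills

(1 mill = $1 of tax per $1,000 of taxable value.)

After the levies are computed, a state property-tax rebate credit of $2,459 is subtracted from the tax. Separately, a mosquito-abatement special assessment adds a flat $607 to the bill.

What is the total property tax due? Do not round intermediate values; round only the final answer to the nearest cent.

$5,840.31

Assessed value = $532,199 × 1 = $532,199
Taxable value = $532,199 − $13,500 = $518,699
Water District: $518,699 × 0.00483 = $2,505.31617
City of Pellston: $518,699 × 0.01 = $5,186.99
Levies subtotal = $7,692.30617
After credit = $7,692.30617 − $2,459 = $5,233.30617
Total = $5,233.30617 + $607 = $5,840.30617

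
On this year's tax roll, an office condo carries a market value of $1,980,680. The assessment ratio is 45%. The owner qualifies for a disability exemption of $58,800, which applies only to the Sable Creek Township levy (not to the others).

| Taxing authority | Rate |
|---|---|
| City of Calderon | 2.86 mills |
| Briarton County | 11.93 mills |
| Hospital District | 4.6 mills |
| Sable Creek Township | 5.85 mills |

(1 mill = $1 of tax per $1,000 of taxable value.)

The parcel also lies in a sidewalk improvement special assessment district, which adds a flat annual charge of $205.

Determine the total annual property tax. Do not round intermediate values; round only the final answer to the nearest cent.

Assessed value = $1,980,680 × 0.45 = $891,306
City of Calderon: $891,306 × 0.00286 = $2,549.13516
Briarton County: $891,306 × 0.01193 = $10,633.28058
Hospital District: $891,306 × 0.0046 = $4,100.0076
Sable Creek Township: ($891,306 − $58,800) × 0.00585 = $832,506 × 0.00585 = $4,870.1601
Levies subtotal = $22,152.58344
Total = $22,152.58344 + $205 = $22,357.58344

$22,357.58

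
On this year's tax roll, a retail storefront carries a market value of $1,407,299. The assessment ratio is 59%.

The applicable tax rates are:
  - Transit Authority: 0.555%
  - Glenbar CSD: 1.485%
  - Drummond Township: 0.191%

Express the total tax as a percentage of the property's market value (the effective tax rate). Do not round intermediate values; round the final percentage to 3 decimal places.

Assessed value = $1,407,299 × 0.59 = $830,306.41
Transit Authority: $830,306.41 × 0.00555 = $4,608.2005755
Glenbar CSD: $830,306.41 × 0.01485 = $12,330.0501885
Drummond Township: $830,306.41 × 0.00191 = $1,585.8852431
Total tax = $18,524.1360071
Effective rate = $18,524.1360071 ÷ $1,407,299 = 1.316% of market value

1.316%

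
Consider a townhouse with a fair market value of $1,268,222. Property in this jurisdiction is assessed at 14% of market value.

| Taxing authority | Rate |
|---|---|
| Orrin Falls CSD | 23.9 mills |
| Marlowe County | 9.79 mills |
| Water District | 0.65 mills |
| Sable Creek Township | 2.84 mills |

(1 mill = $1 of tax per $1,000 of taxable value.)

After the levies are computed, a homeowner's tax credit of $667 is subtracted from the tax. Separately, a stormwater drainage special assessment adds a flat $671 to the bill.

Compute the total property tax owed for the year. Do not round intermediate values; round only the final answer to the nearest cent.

$6,605.35

Assessed value = $1,268,222 × 0.14 = $177,551.08
Orrin Falls CSD: $177,551.08 × 0.0239 = $4,243.470812
Marlowe County: $177,551.08 × 0.00979 = $1,738.2250732
Water District: $177,551.08 × 0.00065 = $115.408202
Sable Creek Township: $177,551.08 × 0.00284 = $504.2450672
Levies subtotal = $6,601.3491544
After credit = $6,601.3491544 − $667 = $5,934.3491544
Total = $5,934.3491544 + $671 = $6,605.3491544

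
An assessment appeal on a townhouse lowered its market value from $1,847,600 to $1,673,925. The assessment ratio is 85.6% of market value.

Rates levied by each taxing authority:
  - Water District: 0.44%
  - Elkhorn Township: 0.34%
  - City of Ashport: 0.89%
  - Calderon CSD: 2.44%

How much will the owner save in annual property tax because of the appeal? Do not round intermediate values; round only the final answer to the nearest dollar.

Old assessed value = $1,847,600 × 0.856 = $1,581,545.6
New assessed value = $1,673,925 × 0.856 = $1,432,879.8
Combined rate = 0.0044 + 0.0034 + 0.0089 + 0.0244 = 0.0411
Old tax = $1,581,545.6 × 0.0411 = $65,001.52416
New tax = $1,432,879.8 × 0.0411 = $58,891.35978
Reduction = $65,001.52416 − $58,891.35978 = $6,110.16438

$6,110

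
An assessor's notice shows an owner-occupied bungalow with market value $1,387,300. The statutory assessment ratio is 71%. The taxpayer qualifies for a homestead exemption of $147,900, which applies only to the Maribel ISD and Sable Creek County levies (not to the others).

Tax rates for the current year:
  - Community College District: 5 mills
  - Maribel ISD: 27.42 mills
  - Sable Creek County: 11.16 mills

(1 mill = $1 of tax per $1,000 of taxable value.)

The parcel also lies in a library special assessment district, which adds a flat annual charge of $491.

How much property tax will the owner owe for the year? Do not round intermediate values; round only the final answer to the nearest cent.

$37,710.58

Assessed value = $1,387,300 × 0.71 = $984,983
Community College District: $984,983 × 0.005 = $4,924.915
Maribel ISD: ($984,983 − $147,900) × 0.02742 = $837,083 × 0.02742 = $22,952.81586
Sable Creek County: ($984,983 − $147,900) × 0.01116 = $837,083 × 0.01116 = $9,341.84628
Levies subtotal = $37,219.57714
Total = $37,219.57714 + $491 = $37,710.57714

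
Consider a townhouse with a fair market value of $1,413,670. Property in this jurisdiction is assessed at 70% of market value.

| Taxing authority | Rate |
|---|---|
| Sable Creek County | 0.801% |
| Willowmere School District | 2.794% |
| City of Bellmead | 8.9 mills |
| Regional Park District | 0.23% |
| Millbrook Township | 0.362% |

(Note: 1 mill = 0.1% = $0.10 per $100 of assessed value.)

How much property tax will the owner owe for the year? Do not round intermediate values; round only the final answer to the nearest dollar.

$50,240

Assessed value = $1,413,670 × 0.7 = $989,569
Sable Creek County: $989,569 × 0.00801 = $7,926.44769
Willowmere School District: $989,569 × 0.02794 = $27,648.55786
City of Bellmead: $989,569 × 0.0089 = $8,807.1641
Regional Park District: $989,569 × 0.0023 = $2,276.0087
Millbrook Township: $989,569 × 0.00362 = $3,582.23978
Total = $50,240.41813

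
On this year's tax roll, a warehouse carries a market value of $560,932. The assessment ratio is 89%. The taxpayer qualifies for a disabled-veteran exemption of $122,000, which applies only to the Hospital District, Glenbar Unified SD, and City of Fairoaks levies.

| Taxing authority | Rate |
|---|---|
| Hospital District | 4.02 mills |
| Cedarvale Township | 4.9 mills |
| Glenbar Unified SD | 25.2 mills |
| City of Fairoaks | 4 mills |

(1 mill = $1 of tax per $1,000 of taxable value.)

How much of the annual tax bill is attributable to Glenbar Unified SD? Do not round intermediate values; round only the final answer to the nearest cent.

Assessed value = $560,932 × 0.89 = $499,229.48
Glenbar Unified SD taxable value = $499,229.48 − $122,000 = $377,229.48
Glenbar Unified SD levy = $377,229.48 × 0.0252 = $9,506.182896

$9,506.18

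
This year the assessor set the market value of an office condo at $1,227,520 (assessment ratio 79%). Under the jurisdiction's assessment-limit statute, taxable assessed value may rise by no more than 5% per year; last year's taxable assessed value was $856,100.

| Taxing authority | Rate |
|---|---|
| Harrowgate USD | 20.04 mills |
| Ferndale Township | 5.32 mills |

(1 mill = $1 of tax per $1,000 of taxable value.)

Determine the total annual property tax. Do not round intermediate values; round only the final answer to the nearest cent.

$22,796.23

Uncapped assessed value = $1,227,520 × 0.79 = $969,740.8
Cap limit = $856,100 × 1.05 = $898,905
Taxable assessed value = min($969,740.8, $898,905) = $898,905 (cap binds)
Harrowgate USD: $898,905 × 0.02004 = $18,014.0562
Ferndale Township: $898,905 × 0.00532 = $4,782.1746
Total = $22,796.2308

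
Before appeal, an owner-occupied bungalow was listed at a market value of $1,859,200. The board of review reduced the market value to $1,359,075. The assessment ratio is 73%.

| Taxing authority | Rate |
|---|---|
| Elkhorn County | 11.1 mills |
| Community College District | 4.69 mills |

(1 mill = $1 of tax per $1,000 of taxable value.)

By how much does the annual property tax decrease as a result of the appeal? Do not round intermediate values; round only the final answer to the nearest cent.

$5,764.79

Old assessed value = $1,859,200 × 0.73 = $1,357,216
New assessed value = $1,359,075 × 0.73 = $992,124.75
Combined rate = 0.0111 + 0.00469 = 0.01579
Old tax = $1,357,216 × 0.01579 = $21,430.44064
New tax = $992,124.75 × 0.01579 = $15,665.6498025
Reduction = $21,430.44064 − $15,665.6498025 = $5,764.7908375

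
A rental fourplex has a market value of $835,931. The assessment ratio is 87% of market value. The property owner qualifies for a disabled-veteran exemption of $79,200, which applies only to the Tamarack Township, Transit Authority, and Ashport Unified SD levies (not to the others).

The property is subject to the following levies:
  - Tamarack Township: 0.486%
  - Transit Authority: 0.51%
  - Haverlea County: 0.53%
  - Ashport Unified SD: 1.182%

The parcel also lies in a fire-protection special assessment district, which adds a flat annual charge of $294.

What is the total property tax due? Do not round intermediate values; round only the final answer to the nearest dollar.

$18,263

Assessed value = $835,931 × 0.87 = $727,259.97
Tamarack Township: ($727,259.97 − $79,200) × 0.00486 = $648,059.97 × 0.00486 = $3,149.5714542
Transit Authority: ($727,259.97 − $79,200) × 0.0051 = $648,059.97 × 0.0051 = $3,305.105847
Haverlea County: $727,259.97 × 0.0053 = $3,854.477841
Ashport Unified SD: ($727,259.97 − $79,200) × 0.01182 = $648,059.97 × 0.01182 = $7,660.0688454
Levies subtotal = $17,969.2239876
Total = $17,969.2239876 + $294 = $18,263.2239876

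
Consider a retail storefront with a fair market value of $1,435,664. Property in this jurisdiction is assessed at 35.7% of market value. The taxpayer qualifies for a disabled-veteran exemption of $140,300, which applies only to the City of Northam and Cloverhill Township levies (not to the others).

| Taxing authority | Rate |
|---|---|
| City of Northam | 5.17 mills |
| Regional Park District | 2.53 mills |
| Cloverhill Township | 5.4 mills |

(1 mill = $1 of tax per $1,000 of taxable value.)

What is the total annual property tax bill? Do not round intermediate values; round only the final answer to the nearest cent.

Assessed value = $1,435,664 × 0.357 = $512,532.048
City of Northam: ($512,532.048 − $140,300) × 0.00517 = $372,232.048 × 0.00517 = $1,924.43968816
Regional Park District: $512,532.048 × 0.00253 = $1,296.70608144
Cloverhill Township: ($512,532.048 − $140,300) × 0.0054 = $372,232.048 × 0.0054 = $2,010.0530592
Total = $5,231.1988288

$5,231.20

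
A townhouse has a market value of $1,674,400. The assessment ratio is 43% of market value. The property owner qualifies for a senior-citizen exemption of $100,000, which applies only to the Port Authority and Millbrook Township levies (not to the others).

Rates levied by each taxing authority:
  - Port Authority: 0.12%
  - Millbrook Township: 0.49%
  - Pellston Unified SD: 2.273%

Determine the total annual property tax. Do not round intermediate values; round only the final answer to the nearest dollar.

$20,147

Assessed value = $1,674,400 × 0.43 = $719,992
Port Authority: ($719,992 − $100,000) × 0.0012 = $619,992 × 0.0012 = $743.9904
Millbrook Township: ($719,992 − $100,000) × 0.0049 = $619,992 × 0.0049 = $3,037.9608
Pellston Unified SD: $719,992 × 0.02273 = $16,365.41816
Total = $20,147.36936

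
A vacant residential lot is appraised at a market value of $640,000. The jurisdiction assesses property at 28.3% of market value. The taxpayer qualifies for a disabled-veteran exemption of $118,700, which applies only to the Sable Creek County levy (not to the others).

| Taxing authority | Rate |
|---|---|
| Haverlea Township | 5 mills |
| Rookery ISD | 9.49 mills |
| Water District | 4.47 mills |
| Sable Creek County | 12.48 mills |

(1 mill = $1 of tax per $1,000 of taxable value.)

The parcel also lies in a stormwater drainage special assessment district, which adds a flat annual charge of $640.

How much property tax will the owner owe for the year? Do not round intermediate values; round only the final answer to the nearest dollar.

$4,853

Assessed value = $640,000 × 0.283 = $181,120
Haverlea Township: $181,120 × 0.005 = $905.6
Rookery ISD: $181,120 × 0.00949 = $1,718.8288
Water District: $181,120 × 0.00447 = $809.6064
Sable Creek County: ($181,120 − $118,700) × 0.01248 = $62,420 × 0.01248 = $779.0016
Levies subtotal = $4,213.0368
Total = $4,213.0368 + $640 = $4,853.0368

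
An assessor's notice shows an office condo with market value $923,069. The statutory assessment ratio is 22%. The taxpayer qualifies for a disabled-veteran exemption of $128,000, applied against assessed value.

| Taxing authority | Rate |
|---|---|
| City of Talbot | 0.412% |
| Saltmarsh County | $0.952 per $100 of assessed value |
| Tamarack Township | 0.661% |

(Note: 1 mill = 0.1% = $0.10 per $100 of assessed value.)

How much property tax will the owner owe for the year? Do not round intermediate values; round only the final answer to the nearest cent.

$1,520.27

Assessed value = $923,069 × 0.22 = $203,075.18
Taxable value = $203,075.18 − $128,000 = $75,075.18
City of Talbot: $75,075.18 × 0.00412 = $309.3097416
Saltmarsh County: $75,075.18 × 0.00952 = $714.7157136
Tamarack Township: $75,075.18 × 0.00661 = $496.2469398
Total = $1,520.272395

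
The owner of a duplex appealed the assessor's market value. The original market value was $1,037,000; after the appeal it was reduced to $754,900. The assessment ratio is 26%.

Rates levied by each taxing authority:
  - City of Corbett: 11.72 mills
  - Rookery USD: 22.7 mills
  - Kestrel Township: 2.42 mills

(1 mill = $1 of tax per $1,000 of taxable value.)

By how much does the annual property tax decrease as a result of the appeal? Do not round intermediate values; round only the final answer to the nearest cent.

$2,702.07

Old assessed value = $1,037,000 × 0.26 = $269,620
New assessed value = $754,900 × 0.26 = $196,274
Combined rate = 0.01172 + 0.0227 + 0.00242 = 0.03684
Old tax = $269,620 × 0.03684 = $9,932.8008
New tax = $196,274 × 0.03684 = $7,230.73416
Reduction = $9,932.8008 − $7,230.73416 = $2,702.06664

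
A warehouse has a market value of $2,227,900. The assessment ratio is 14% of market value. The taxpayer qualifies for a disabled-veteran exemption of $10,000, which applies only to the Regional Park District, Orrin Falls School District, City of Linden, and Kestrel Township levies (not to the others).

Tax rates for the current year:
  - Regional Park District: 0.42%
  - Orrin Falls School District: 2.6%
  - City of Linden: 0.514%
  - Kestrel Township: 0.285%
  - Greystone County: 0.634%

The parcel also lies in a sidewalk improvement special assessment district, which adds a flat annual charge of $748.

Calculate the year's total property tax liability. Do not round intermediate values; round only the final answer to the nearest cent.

$14,255.27

Assessed value = $2,227,900 × 0.14 = $311,906
Regional Park District: ($311,906 − $10,000) × 0.0042 = $301,906 × 0.0042 = $1,268.0052
Orrin Falls School District: ($311,906 − $10,000) × 0.026 = $301,906 × 0.026 = $7,849.556
City of Linden: ($311,906 − $10,000) × 0.00514 = $301,906 × 0.00514 = $1,551.79684
Kestrel Township: ($311,906 − $10,000) × 0.00285 = $301,906 × 0.00285 = $860.4321
Greystone County: $311,906 × 0.00634 = $1,977.48404
Levies subtotal = $13,507.27418
Total = $13,507.27418 + $748 = $14,255.27418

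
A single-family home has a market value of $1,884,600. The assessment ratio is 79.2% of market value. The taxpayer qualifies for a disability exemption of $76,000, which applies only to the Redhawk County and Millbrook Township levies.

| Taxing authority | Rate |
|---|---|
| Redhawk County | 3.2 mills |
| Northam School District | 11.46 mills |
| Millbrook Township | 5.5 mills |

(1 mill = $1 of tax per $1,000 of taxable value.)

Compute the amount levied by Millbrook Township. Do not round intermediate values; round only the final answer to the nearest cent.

Assessed value = $1,884,600 × 0.792 = $1,492,603.2
Millbrook Township taxable value = $1,492,603.2 − $76,000 = $1,416,603.2
Millbrook Township levy = $1,416,603.2 × 0.0055 = $7,791.3176

$7,791.32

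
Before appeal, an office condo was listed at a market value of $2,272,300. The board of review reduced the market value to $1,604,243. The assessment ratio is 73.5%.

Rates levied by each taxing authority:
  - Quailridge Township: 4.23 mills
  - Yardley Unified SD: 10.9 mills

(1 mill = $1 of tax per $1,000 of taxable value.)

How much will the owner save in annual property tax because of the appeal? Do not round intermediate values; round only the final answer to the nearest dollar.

$7,429

Old assessed value = $2,272,300 × 0.735 = $1,670,140.5
New assessed value = $1,604,243 × 0.735 = $1,179,118.605
Combined rate = 0.00423 + 0.0109 = 0.01513
Old tax = $1,670,140.5 × 0.01513 = $25,269.225765
New tax = $1,179,118.605 × 0.01513 = $17,840.06449365
Reduction = $25,269.225765 − $17,840.06449365 = $7,429.16127135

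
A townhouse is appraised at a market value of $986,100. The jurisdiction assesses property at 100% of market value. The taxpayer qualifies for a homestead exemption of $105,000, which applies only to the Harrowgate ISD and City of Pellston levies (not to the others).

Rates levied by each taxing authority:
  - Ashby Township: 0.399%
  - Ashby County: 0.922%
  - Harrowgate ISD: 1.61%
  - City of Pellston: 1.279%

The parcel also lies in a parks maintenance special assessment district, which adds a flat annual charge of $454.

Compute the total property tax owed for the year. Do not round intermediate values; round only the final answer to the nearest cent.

$38,935.36

Assessed value = $986,100 × 1 = $986,100
Ashby Township: $986,100 × 0.00399 = $3,934.539
Ashby County: $986,100 × 0.00922 = $9,091.842
Harrowgate ISD: ($986,100 − $105,000) × 0.0161 = $881,100 × 0.0161 = $14,185.71
City of Pellston: ($986,100 − $105,000) × 0.01279 = $881,100 × 0.01279 = $11,269.269
Levies subtotal = $38,481.36
Total = $38,481.36 + $454 = $38,935.36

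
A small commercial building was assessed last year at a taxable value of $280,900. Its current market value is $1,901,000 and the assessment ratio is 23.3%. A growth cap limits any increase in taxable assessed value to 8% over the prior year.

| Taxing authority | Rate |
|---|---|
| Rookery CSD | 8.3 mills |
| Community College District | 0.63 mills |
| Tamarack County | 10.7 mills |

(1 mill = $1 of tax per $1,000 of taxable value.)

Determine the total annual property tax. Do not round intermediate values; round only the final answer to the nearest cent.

Uncapped assessed value = $1,901,000 × 0.233 = $442,933
Cap limit = $280,900 × 1.08 = $303,372
Taxable assessed value = min($442,933, $303,372) = $303,372 (cap binds)
Rookery CSD: $303,372 × 0.0083 = $2,517.9876
Community College District: $303,372 × 0.00063 = $191.12436
Tamarack County: $303,372 × 0.0107 = $3,246.0804
Total = $5,955.19236

$5,955.19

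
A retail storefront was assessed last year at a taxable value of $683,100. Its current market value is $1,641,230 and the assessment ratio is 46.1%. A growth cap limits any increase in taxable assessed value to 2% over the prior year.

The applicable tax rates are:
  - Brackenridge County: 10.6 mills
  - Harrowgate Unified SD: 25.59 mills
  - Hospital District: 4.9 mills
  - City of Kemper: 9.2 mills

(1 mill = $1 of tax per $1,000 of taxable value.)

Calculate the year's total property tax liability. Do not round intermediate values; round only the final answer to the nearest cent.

Uncapped assessed value = $1,641,230 × 0.461 = $756,607.03
Cap limit = $683,100 × 1.02 = $696,762
Taxable assessed value = min($756,607.03, $696,762) = $696,762 (cap binds)
Brackenridge County: $696,762 × 0.0106 = $7,385.6772
Harrowgate Unified SD: $696,762 × 0.02559 = $17,830.13958
Hospital District: $696,762 × 0.0049 = $3,414.1338
City of Kemper: $696,762 × 0.0092 = $6,410.2104
Total = $35,040.16098

$35,040.16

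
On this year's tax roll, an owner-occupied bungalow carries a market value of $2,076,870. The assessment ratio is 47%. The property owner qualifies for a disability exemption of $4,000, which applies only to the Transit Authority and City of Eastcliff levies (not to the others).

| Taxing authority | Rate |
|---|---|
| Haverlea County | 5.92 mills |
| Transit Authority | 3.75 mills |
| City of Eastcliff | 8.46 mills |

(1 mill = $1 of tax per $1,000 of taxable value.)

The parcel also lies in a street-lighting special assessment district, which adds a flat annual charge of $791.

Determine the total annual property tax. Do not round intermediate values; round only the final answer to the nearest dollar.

Assessed value = $2,076,870 × 0.47 = $976,128.9
Haverlea County: $976,128.9 × 0.00592 = $5,778.683088
Transit Authority: ($976,128.9 − $4,000) × 0.00375 = $972,128.9 × 0.00375 = $3,645.483375
City of Eastcliff: ($976,128.9 − $4,000) × 0.00846 = $972,128.9 × 0.00846 = $8,224.210494
Levies subtotal = $17,648.376957
Total = $17,648.376957 + $791 = $18,439.376957

$18,439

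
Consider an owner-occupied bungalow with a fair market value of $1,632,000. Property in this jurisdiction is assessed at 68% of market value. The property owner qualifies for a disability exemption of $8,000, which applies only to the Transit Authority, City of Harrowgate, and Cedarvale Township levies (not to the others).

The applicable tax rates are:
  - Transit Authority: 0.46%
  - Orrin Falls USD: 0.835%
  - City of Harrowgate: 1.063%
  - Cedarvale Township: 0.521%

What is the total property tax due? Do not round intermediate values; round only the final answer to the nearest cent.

$31,786.47

Assessed value = $1,632,000 × 0.68 = $1,109,760
Transit Authority: ($1,109,760 − $8,000) × 0.0046 = $1,101,760 × 0.0046 = $5,068.096
Orrin Falls USD: $1,109,760 × 0.00835 = $9,266.496
City of Harrowgate: ($1,109,760 − $8,000) × 0.01063 = $1,101,760 × 0.01063 = $11,711.7088
Cedarvale Township: ($1,109,760 − $8,000) × 0.00521 = $1,101,760 × 0.00521 = $5,740.1696
Total = $31,786.4704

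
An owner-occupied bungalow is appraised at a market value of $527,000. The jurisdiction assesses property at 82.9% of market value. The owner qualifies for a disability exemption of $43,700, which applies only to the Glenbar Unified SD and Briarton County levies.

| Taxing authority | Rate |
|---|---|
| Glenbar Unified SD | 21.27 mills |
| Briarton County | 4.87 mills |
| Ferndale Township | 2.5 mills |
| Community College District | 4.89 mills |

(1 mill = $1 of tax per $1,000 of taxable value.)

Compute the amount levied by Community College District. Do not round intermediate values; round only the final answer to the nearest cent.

Assessed value = $527,000 × 0.829 = $436,883
Community College District taxable value = $436,883 (exemption does not apply)
Community College District levy = $436,883 × 0.00489 = $2,136.35787

$2,136.36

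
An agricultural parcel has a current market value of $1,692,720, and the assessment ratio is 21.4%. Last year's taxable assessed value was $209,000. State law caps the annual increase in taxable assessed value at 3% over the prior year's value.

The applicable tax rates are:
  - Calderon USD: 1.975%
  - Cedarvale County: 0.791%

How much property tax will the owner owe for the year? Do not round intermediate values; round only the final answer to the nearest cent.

$5,954.37

Uncapped assessed value = $1,692,720 × 0.214 = $362,242.08
Cap limit = $209,000 × 1.03 = $215,270
Taxable assessed value = min($362,242.08, $215,270) = $215,270 (cap binds)
Calderon USD: $215,270 × 0.01975 = $4,251.5825
Cedarvale County: $215,270 × 0.00791 = $1,702.7857
Total = $5,954.3682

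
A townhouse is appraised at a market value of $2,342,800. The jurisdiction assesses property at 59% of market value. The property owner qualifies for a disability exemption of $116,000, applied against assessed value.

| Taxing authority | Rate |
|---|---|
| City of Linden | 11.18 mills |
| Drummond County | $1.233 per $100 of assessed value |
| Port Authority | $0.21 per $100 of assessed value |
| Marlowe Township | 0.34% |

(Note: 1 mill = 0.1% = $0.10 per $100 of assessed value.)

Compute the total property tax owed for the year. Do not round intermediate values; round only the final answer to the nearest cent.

$36,733.97

Assessed value = $2,342,800 × 0.59 = $1,382,252
Taxable value = $1,382,252 − $116,000 = $1,266,252
City of Linden: $1,266,252 × 0.01118 = $14,156.69736
Drummond County: $1,266,252 × 0.01233 = $15,612.88716
Port Authority: $1,266,252 × 0.0021 = $2,659.1292
Marlowe Township: $1,266,252 × 0.0034 = $4,305.2568
Total = $36,733.97052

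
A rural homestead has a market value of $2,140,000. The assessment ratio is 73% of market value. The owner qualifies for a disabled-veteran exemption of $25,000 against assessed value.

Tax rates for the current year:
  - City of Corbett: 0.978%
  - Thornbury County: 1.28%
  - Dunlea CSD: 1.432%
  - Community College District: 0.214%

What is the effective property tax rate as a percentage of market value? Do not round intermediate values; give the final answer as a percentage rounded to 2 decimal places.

Assessed value = $2,140,000 × 0.73 = $1,562,200
Taxable value = $1,562,200 − $25,000 = $1,537,200
City of Corbett: $1,537,200 × 0.00978 = $15,033.816
Thornbury County: $1,537,200 × 0.0128 = $19,676.16
Dunlea CSD: $1,537,200 × 0.01432 = $22,012.704
Community College District: $1,537,200 × 0.00214 = $3,289.608
Total tax = $60,012.288
Effective rate = $60,012.288 ÷ $2,140,000 = 2.80% of market value

2.80%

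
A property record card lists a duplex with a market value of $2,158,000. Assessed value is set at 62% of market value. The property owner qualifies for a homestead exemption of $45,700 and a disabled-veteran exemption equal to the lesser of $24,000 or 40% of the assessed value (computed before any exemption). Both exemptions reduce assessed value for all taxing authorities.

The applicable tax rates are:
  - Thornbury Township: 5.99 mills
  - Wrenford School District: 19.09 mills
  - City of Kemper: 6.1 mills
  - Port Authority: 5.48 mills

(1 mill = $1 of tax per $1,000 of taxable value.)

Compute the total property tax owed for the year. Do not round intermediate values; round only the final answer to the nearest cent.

$46,494.41

Assessed value = $2,158,000 × 0.62 = $1,337,960
Disabled-veteran exemption = min($24,000, 40% × $1,337,960) = min($24,000, $535,184) = $24,000 (dollar cap binds)
Taxable value = $1,337,960 − $45,700 − $24,000 = $1,268,260
Thornbury Township: $1,268,260 × 0.00599 = $7,596.8774
Wrenford School District: $1,268,260 × 0.01909 = $24,211.0834
City of Kemper: $1,268,260 × 0.0061 = $7,736.386
Port Authority: $1,268,260 × 0.00548 = $6,950.0648
Total = $46,494.4116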